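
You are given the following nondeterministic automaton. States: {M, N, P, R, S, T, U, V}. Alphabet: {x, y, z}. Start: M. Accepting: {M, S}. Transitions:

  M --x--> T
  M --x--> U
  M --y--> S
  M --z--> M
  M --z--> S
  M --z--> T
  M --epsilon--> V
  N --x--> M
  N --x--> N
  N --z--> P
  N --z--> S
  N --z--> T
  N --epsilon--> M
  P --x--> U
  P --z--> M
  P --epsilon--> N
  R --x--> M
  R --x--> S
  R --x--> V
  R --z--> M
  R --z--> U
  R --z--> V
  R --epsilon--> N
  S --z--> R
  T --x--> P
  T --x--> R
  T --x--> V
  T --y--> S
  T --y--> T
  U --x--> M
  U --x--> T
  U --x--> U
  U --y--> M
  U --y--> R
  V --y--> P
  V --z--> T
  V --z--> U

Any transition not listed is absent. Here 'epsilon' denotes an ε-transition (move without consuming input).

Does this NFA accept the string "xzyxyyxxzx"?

No

Start: ε-closure({M}) = {M, V}.
Read 'x': {M, V} → {T, U}.
Read 'z': {T, U} → ∅.
The set is empty and remains empty for the remaining 8 symbols.
The final set ∅ contains no accepting state.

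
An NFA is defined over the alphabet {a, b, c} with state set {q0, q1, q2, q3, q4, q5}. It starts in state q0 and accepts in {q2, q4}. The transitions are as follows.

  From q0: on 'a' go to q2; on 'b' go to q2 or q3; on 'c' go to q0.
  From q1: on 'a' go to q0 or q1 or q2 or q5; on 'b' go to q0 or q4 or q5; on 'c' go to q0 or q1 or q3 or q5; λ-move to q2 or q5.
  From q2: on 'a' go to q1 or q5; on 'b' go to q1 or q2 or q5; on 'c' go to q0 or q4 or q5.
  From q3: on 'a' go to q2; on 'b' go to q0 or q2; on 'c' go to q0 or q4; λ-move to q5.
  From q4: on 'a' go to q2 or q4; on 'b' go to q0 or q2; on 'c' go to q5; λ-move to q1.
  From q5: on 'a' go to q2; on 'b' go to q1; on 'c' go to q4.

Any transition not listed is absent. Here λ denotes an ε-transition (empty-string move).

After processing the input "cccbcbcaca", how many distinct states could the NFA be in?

5

Start in {q0}.
Read 'c': q0→{q0}; now {q0}.
Read 'c': q0→{q0}; now {q0}.
Read 'c': q0→{q0}; now {q0}.
Read 'b': q0→{q2, q3}; union {q2, q3}; ε-closure = {q2, q3, q5}.
Read 'c': q2→{q0, q4, q5}, q3→{q0, q4}, q5→{q4}; union {q0, q4, q5}; ε-closure = {q0, q1, q2, q4, q5}.
Read 'b': q0→{q2, q3}, q1→{q0, q4, q5}, q2→{q1, q2, q5}, q4→{q0, q2}, q5→{q1}; now {q0, q1, q2, q3, q4, q5}.
Read 'c': q0→{q0}, q1→{q0, q1, q3, q5}, q2→{q0, q4, q5}, q3→{q0, q4}, q4→{q5}, q5→{q4}; union {q0, q1, q3, q4, q5}; ε-closure = {q0, q1, q2, q3, q4, q5}.
Read 'a': q0→{q2}, q1→{q0, q1, q2, q5}, q2→{q1, q5}, q3→{q2}, q4→{q2, q4}, q5→{q2}; now {q0, q1, q2, q4, q5}.
Read 'c': q0→{q0}, q1→{q0, q1, q3, q5}, q2→{q0, q4, q5}, q4→{q5}, q5→{q4}; union {q0, q1, q3, q4, q5}; ε-closure = {q0, q1, q2, q3, q4, q5}.
Read 'a': q0→{q2}, q1→{q0, q1, q2, q5}, q2→{q1, q5}, q3→{q2}, q4→{q2, q4}, q5→{q2}; now {q0, q1, q2, q4, q5}.
That set has 5 states.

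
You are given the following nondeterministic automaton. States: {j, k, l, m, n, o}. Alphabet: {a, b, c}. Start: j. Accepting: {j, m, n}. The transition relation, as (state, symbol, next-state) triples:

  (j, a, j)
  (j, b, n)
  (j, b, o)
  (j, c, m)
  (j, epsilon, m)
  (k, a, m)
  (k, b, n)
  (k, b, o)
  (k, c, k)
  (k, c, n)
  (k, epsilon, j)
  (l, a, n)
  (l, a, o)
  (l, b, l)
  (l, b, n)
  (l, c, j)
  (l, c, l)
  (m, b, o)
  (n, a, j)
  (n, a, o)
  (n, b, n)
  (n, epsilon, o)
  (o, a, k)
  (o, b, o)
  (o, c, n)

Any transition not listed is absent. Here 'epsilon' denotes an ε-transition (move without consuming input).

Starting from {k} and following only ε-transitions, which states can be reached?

{j, k, m}

Begin with {k}.
ε-move k → j; add j.
ε-move j → m; add m.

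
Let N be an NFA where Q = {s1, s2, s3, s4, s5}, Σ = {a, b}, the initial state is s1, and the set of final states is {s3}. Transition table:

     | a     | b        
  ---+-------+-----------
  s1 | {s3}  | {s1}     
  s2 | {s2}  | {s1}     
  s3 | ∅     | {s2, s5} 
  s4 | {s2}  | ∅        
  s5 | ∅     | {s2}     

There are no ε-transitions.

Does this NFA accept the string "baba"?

No

Start in {s1}.
Read 'b': {s1} → {s1}.
Read 'a': {s1} → {s3}.
Read 'b': {s3} → {s2, s5}.
Read 'a': {s2, s5} → {s2}.
The final set {s2} contains no accepting state.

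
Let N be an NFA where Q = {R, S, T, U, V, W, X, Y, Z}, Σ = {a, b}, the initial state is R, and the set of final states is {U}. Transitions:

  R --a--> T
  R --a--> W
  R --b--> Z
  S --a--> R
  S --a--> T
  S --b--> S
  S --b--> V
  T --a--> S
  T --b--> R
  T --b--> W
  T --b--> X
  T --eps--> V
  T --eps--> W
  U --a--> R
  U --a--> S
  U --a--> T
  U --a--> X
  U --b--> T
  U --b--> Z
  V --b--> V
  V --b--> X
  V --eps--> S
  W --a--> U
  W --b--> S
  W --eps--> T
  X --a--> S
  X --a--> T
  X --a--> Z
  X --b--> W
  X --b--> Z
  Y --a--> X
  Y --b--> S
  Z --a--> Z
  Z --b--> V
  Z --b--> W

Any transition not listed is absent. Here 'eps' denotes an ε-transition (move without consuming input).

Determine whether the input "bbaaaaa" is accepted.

Start in {R}.
Read 'b': R→{Z}; now {Z}.
Read 'b': Z→{V, W}; union {V, W}; ε-closure = {S, T, V, W}.
Read 'a': S→{R, T}, T→{S}, V→∅, W→{U}; union {R, S, T, U}; ε-closure = {R, S, T, U, V, W}.
Read 'a': R→{T, W}, S→{R, T}, T→{S}, U→{R, S, T, X}, V→∅, W→{U}; union {R, S, T, U, W, X}; ε-closure = {R, S, T, U, V, W, X}.
Read 'a': R→{T, W}, S→{R, T}, T→{S}, U→{R, S, T, X}, V→∅, W→{U}, X→{S, T, Z}; union {R, S, T, U, W, X, Z}; ε-closure = {R, S, T, U, V, W, X, Z}.
Read 'a': R→{T, W}, S→{R, T}, T→{S}, U→{R, S, T, X}, V→∅, W→{U}, X→{S, T, Z}, Z→{Z}; union {R, S, T, U, W, X, Z}; ε-closure = {R, S, T, U, V, W, X, Z}.
Read 'a': R→{T, W}, S→{R, T}, T→{S}, U→{R, S, T, X}, V→∅, W→{U}, X→{S, T, Z}, Z→{Z}; union {R, S, T, U, W, X, Z}; ε-closure = {R, S, T, U, V, W, X, Z}.
The final set {R, S, T, U, V, W, X, Z} contains the accepting state U.

Yes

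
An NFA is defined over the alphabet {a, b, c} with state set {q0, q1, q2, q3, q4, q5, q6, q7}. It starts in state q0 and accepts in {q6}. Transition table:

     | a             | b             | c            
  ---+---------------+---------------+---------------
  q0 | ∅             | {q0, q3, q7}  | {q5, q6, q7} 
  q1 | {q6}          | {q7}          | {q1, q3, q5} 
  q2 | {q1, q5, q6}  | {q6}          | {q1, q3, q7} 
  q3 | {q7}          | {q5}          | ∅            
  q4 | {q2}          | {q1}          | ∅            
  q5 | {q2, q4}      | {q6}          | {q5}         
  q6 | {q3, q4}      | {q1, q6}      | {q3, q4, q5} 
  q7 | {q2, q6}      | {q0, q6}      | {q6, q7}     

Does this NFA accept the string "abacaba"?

No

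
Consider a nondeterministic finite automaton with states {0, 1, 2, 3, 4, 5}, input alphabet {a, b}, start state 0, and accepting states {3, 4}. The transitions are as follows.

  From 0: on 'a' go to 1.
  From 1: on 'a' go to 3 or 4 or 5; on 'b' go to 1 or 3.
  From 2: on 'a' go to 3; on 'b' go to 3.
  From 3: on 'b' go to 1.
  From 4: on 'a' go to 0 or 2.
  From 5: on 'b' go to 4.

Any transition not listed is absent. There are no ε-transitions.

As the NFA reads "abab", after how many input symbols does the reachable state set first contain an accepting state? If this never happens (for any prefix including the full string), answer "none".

2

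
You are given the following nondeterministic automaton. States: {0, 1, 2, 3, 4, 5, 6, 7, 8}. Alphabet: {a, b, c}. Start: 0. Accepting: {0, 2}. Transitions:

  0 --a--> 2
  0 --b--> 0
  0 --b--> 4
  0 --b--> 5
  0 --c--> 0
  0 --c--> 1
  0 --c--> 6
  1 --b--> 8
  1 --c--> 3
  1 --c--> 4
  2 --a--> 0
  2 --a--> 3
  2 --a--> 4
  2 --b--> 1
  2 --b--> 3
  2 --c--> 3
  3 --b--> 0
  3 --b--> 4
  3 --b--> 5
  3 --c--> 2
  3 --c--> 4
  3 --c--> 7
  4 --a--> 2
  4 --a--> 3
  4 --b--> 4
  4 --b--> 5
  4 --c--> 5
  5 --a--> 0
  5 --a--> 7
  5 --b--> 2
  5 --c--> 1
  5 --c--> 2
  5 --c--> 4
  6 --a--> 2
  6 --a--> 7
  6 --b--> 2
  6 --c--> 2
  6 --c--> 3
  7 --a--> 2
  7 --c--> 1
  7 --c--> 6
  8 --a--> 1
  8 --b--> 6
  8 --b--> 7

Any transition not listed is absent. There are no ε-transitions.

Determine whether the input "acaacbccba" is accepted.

No

Start in {0}.
Read 'a': {0} → {2}.
Read 'c': {2} → {3}.
Read 'a': {3} → ∅.
The set is empty and remains empty for the remaining 7 symbols.
The final set ∅ contains no accepting state.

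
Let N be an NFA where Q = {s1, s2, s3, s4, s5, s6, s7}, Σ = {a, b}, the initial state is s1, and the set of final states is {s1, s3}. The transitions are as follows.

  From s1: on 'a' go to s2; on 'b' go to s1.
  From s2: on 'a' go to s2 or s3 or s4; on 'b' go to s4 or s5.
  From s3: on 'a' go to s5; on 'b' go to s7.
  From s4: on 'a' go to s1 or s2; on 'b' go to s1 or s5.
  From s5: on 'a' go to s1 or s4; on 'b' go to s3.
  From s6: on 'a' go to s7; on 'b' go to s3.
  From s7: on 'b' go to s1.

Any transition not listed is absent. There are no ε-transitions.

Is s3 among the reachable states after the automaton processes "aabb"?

Yes

Start in {s1}.
Read 'a': {s1} → {s2}.
Read 'a': {s2} → {s2, s3, s4}.
Read 'b': {s2, s3, s4} → {s1, s4, s5, s7}.
Read 'b': {s1, s4, s5, s7} → {s1, s3, s5}.
State s3 is in {s1, s3, s5}.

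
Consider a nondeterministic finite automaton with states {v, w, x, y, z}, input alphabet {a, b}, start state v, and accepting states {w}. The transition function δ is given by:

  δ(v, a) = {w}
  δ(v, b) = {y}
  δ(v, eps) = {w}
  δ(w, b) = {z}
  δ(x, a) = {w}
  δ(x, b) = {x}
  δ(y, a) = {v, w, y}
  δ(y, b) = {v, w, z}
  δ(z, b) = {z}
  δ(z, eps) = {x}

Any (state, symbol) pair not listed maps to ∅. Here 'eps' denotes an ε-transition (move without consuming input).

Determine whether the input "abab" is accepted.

No

Start: ε-closure({v}) = {v, w}.
Read 'a': v→{w}, w→∅; now {w}.
Read 'b': w→{z}; union {z}; ε-closure = {x, z}.
Read 'a': x→{w}, z→∅; now {w}.
Read 'b': w→{z}; union {z}; ε-closure = {x, z}.
The final set {x, z} contains no accepting state.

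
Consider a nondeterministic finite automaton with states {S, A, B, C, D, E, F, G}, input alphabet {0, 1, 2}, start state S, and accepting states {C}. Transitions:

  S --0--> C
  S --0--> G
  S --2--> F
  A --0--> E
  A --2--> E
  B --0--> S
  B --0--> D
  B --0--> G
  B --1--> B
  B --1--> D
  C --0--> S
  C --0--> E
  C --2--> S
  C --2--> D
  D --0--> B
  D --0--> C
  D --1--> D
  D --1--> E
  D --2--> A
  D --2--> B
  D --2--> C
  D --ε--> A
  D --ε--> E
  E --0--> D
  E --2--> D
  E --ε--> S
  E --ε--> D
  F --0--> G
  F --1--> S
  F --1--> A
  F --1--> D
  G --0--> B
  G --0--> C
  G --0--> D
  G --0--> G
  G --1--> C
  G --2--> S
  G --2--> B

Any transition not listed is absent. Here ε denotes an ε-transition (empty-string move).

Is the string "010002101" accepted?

Start in {S}.
Read '0': S→{C, G}; now {C, G}.
Read '1': C→∅, G→{C}; now {C}.
Read '0': C→{S, E}; union {S, E}; ε-closure = {S, A, D, E}.
Read '0': S→{C, G}, A→{E}, D→{B, C}, E→{D}; union {B, C, D, E, G}; ε-closure = {S, A, B, C, D, E, G}.
Read '0': S→{C, G}, A→{E}, B→{S, D, G}, C→{S, E}, D→{B, C}, E→{D}, G→{B, C, D, G}; union {S, B, C, D, E, G}; ε-closure = {S, A, B, C, D, E, G}.
Read '2': S→{F}, A→{E}, B→∅, C→{S, D}, D→{A, B, C}, E→{D}, G→{S, B}; now {S, A, B, C, D, E, F}.
Read '1': S→∅, A→∅, B→{B, D}, C→∅, D→{D, E}, E→∅, F→{S, A, D}; now {S, A, B, D, E}.
Read '0': S→{C, G}, A→{E}, B→{S, D, G}, D→{B, C}, E→{D}; union {S, B, C, D, E, G}; ε-closure = {S, A, B, C, D, E, G}.
Read '1': S→∅, A→∅, B→{B, D}, C→∅, D→{D, E}, E→∅, G→{C}; union {B, C, D, E}; ε-closure = {S, A, B, C, D, E}.
The final set {S, A, B, C, D, E} contains the accepting state C.

Yes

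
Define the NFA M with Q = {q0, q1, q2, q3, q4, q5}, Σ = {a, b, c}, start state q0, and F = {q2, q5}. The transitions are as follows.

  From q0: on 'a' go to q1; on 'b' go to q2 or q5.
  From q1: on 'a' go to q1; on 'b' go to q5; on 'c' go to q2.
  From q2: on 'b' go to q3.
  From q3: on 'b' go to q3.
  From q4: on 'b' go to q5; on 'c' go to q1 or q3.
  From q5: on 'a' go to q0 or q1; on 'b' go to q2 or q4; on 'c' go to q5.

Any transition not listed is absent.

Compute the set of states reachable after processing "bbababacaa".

Start in {q0}.
Read 'b': q0→{q2, q5}; now {q2, q5}.
Read 'b': q2→{q3}, q5→{q2, q4}; now {q2, q3, q4}.
Read 'a': q2→∅, q3→∅, q4→∅; now ∅.
The set is empty and remains empty for the remaining 7 symbols.

∅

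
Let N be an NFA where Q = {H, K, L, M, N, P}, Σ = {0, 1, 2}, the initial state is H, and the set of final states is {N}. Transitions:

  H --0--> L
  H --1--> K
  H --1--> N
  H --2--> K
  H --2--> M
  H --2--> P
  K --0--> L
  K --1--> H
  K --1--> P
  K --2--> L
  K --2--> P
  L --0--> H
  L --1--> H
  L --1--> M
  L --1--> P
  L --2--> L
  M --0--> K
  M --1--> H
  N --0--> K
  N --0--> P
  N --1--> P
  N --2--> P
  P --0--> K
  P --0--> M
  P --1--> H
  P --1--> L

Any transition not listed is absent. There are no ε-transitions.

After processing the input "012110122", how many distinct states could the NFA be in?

2

Start in {H}.
Read '0': {H} → {L}.
Read '1': {L} → {H, M, P}.
Read '2': {H, M, P} → {K, M, P}.
Read '1': {K, M, P} → {H, L, P}.
Read '1': {H, L, P} → {H, K, L, M, N, P}.
Read '0': {H, K, L, M, N, P} → {H, K, L, M, P}.
Read '1': {H, K, L, M, P} → {H, K, L, M, N, P}.
Read '2': {H, K, L, M, N, P} → {K, L, M, P}.
Read '2': {K, L, M, P} → {L, P}.
That set has 2 states.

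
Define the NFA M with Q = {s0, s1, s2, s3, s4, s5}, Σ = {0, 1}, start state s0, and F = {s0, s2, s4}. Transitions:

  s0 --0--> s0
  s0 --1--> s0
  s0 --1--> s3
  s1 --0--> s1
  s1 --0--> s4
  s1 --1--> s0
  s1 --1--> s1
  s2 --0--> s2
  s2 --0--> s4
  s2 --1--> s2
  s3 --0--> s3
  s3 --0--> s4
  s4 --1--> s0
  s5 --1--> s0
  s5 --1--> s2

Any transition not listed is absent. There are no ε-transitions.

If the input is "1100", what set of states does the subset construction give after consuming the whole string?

Start in {s0}.
Read '1': s0→{s0, s3}; now {s0, s3}.
Read '1': s0→{s0, s3}, s3→∅; now {s0, s3}.
Read '0': s0→{s0}, s3→{s3, s4}; now {s0, s3, s4}.
Read '0': s0→{s0}, s3→{s3, s4}, s4→∅; now {s0, s3, s4}.

{s0, s3, s4}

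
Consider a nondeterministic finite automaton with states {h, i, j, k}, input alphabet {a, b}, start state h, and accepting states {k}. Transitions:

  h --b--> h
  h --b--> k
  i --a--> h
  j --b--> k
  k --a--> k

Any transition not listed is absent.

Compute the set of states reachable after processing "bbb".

Start in {h}.
Read 'b': h→{h, k}; now {h, k}.
Read 'b': h→{h, k}, k→∅; now {h, k}.
Read 'b': h→{h, k}, k→∅; now {h, k}.

{h, k}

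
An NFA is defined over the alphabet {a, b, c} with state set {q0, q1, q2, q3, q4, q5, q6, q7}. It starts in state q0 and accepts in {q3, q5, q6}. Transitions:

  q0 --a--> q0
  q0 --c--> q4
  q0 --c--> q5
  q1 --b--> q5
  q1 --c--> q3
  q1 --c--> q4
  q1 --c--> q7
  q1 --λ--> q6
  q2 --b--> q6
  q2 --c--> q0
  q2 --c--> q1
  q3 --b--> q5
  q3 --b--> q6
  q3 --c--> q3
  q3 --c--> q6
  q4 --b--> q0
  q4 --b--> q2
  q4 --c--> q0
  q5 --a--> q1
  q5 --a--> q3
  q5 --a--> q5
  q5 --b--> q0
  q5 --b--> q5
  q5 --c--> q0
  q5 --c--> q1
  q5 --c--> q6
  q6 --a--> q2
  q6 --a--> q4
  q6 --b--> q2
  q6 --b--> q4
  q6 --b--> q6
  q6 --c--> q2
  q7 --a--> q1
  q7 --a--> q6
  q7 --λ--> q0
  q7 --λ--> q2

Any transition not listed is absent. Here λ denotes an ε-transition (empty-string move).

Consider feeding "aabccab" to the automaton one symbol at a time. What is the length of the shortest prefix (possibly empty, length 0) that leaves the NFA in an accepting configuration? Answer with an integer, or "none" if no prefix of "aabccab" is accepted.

Start in {q0}.
Read 'a': q0→{q0}; now {q0}.
Read 'a': q0→{q0}; now {q0}.
Read 'b': q0→∅; now ∅.
The set is empty and remains empty for the remaining 4 symbols.
No reachable set along the way intersects F.

none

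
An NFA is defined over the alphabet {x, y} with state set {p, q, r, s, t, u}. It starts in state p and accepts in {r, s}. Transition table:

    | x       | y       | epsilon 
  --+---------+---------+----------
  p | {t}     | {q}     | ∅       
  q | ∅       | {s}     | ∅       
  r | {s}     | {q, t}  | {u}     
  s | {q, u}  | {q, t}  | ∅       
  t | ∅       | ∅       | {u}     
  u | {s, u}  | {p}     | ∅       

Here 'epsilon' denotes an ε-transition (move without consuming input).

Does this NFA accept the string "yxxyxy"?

No

Start in {p}.
Read 'y': {p} → {q}.
Read 'x': {q} → ∅.
The set is empty and remains empty for the remaining 4 symbols.
The final set ∅ contains no accepting state.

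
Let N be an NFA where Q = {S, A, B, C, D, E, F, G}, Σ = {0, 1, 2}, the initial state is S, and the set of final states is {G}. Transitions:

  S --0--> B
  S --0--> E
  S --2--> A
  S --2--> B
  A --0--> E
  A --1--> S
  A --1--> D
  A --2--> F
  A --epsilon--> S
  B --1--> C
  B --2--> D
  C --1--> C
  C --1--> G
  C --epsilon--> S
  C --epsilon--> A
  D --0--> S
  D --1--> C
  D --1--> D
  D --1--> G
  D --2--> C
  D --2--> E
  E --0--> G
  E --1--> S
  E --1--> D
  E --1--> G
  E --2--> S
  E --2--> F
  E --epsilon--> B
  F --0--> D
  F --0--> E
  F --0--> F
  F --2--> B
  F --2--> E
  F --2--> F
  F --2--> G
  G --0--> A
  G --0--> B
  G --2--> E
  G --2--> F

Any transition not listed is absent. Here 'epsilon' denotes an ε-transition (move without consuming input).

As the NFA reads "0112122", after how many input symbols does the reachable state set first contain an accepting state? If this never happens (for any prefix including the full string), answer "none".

2

Start in {S}.
Read '0': S→{B, E}; now {B, E}.
Read '1': B→{C}, E→{S, D, G}; union {S, C, D, G}; ε-closure = {S, A, C, D, G}.
None of the earlier sets intersect F, but {S, A, C, D, G} does.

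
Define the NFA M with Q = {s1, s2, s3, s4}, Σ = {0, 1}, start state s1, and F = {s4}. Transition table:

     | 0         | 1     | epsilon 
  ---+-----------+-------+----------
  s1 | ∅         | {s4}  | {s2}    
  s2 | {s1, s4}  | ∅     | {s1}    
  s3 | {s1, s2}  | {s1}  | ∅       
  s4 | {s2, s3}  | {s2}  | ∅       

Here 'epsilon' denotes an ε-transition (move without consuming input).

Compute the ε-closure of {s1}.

Begin with {s1}.
ε-move s1 → s2; add s2.

{s1, s2}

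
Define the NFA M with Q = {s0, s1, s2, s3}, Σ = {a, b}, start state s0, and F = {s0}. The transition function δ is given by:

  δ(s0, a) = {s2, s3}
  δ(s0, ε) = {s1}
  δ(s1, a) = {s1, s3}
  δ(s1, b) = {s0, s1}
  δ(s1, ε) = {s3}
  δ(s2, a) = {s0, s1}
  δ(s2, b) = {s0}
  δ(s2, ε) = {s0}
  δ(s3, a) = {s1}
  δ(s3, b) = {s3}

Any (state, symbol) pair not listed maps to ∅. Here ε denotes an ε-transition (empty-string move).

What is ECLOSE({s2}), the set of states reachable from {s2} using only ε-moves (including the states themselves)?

{s0, s1, s2, s3}

Begin with {s2}.
ε-move s2 → s0; add s0.
ε-move s0 → s1; add s1.
ε-move s1 → s3; add s3.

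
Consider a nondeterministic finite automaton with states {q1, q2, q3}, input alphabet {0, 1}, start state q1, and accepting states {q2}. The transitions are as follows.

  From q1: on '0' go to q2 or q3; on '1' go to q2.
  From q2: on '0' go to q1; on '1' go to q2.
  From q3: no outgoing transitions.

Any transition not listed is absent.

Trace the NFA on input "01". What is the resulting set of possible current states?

Start in {q1}.
Read '0': q1→{q2, q3}; now {q2, q3}.
Read '1': q2→{q2}, q3→∅; now {q2}.

{q2}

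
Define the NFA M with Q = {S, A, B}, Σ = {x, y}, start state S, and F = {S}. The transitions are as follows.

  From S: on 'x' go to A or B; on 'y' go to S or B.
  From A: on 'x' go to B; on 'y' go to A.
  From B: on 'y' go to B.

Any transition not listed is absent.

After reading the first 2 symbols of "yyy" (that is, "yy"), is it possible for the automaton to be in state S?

Yes

Start in {S}.
Read 'y': {S} → {S, B}.
Read 'y': {S, B} → {S, B}.
State S is in {S, B}.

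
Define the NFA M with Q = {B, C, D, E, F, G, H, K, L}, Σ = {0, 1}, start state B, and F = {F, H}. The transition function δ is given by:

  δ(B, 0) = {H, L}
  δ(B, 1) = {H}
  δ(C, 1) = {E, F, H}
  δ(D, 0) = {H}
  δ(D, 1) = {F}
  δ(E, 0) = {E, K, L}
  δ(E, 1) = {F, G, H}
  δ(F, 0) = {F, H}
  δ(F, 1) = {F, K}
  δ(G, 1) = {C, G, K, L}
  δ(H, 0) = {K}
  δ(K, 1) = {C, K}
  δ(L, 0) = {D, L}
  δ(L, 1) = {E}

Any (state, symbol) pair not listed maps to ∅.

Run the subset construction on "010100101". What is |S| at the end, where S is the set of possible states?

Start in {B}.
Read '0': B→{H, L}; now {H, L}.
Read '1': H→∅, L→{E}; now {E}.
Read '0': E→{E, K, L}; now {E, K, L}.
Read '1': E→{F, G, H}, K→{C, K}, L→{E}; now {C, E, F, G, H, K}.
Read '0': C→∅, E→{E, K, L}, F→{F, H}, G→∅, H→{K}, K→∅; now {E, F, H, K, L}.
Read '0': E→{E, K, L}, F→{F, H}, H→{K}, K→∅, L→{D, L}; now {D, E, F, H, K, L}.
Read '1': D→{F}, E→{F, G, H}, F→{F, K}, H→∅, K→{C, K}, L→{E}; now {C, E, F, G, H, K}.
Read '0': C→∅, E→{E, K, L}, F→{F, H}, G→∅, H→{K}, K→∅; now {E, F, H, K, L}.
Read '1': E→{F, G, H}, F→{F, K}, H→∅, K→{C, K}, L→{E}; now {C, E, F, G, H, K}.
That set has 6 states.

6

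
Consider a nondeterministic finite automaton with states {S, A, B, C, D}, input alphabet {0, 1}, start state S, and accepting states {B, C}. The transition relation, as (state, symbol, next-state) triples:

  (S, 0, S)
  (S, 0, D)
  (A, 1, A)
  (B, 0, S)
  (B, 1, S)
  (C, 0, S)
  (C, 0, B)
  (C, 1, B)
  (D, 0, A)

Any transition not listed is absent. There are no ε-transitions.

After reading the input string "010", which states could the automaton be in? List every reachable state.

∅

Start in {S}.
Read '0': {S} → {S, D}.
Read '1': {S, D} → ∅.
The set is empty and remains empty for the remaining 1 symbol.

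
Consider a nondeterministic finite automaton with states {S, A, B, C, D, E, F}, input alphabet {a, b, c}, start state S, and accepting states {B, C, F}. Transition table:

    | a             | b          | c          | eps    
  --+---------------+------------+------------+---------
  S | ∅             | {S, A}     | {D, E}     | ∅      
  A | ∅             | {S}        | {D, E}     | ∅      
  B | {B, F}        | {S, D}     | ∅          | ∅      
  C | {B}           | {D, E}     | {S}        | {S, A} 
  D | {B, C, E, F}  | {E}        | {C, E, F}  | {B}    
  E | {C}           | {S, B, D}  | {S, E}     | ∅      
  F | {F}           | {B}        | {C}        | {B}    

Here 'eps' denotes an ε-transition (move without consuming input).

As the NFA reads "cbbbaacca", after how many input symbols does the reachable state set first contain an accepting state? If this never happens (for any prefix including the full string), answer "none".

1

Start in {S}.
Read 'c': S→{D, E}; union {D, E}; ε-closure = {B, D, E}.
None of the earlier sets intersect F, but {B, D, E} does.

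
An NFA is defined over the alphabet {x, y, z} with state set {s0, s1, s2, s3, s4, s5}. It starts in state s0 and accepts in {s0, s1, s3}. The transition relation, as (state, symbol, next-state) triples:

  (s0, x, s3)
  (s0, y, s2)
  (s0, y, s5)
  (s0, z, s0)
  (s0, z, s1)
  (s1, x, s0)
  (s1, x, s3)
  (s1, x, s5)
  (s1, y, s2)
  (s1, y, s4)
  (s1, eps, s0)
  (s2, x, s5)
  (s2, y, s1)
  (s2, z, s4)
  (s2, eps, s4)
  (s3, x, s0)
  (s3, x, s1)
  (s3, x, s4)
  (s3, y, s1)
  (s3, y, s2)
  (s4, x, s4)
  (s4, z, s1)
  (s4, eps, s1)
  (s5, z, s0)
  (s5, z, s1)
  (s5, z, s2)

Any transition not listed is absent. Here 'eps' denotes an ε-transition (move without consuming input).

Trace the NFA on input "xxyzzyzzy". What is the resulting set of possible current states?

Start in {s0}.
Read 'x': s0→{s3}; now {s3}.
Read 'x': s3→{s0, s1, s4}; now {s0, s1, s4}.
Read 'y': s0→{s2, s5}, s1→{s2, s4}, s4→∅; union {s2, s4, s5}; ε-closure = {s0, s1, s2, s4, s5}.
Read 'z': s0→{s0, s1}, s1→∅, s2→{s4}, s4→{s1}, s5→{s0, s1, s2}; now {s0, s1, s2, s4}.
Read 'z': s0→{s0, s1}, s1→∅, s2→{s4}, s4→{s1}; now {s0, s1, s4}.
Read 'y': s0→{s2, s5}, s1→{s2, s4}, s4→∅; union {s2, s4, s5}; ε-closure = {s0, s1, s2, s4, s5}.
Read 'z': s0→{s0, s1}, s1→∅, s2→{s4}, s4→{s1}, s5→{s0, s1, s2}; now {s0, s1, s2, s4}.
Read 'z': s0→{s0, s1}, s1→∅, s2→{s4}, s4→{s1}; now {s0, s1, s4}.
Read 'y': s0→{s2, s5}, s1→{s2, s4}, s4→∅; union {s2, s4, s5}; ε-closure = {s0, s1, s2, s4, s5}.

{s0, s1, s2, s4, s5}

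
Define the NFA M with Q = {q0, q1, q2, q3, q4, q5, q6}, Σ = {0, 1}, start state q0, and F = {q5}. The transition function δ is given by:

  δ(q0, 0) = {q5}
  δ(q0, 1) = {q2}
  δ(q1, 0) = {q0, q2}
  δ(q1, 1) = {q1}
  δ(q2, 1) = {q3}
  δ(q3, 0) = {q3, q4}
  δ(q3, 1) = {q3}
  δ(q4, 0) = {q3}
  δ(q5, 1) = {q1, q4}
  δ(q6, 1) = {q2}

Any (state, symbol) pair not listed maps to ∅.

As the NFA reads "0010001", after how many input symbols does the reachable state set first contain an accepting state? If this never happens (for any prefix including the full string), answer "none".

Start in {q0}.
Read '0': q0→{q5}; now {q5}.
None of the earlier sets intersect F, but {q5} does.

1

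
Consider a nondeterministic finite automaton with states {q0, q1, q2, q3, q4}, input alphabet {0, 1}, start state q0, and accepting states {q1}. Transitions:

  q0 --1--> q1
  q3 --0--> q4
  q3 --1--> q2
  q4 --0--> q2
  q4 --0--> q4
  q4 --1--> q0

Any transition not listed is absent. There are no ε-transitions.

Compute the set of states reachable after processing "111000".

∅

Start in {q0}.
Read '1': {q0} → {q1}.
Read '1': {q1} → ∅.
The set is empty and remains empty for the remaining 4 symbols.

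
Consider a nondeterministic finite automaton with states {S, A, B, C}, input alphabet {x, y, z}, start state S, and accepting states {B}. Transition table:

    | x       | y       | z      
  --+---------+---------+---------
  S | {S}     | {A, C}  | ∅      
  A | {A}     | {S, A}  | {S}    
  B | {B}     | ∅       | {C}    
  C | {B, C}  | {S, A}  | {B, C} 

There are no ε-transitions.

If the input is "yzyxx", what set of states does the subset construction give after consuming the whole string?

{S, A, B, C}

Start in {S}.
Read 'y': {S} → {A, C}.
Read 'z': {A, C} → {S, B, C}.
Read 'y': {S, B, C} → {S, A, C}.
Read 'x': {S, A, C} → {S, A, B, C}.
Read 'x': {S, A, B, C} → {S, A, B, C}.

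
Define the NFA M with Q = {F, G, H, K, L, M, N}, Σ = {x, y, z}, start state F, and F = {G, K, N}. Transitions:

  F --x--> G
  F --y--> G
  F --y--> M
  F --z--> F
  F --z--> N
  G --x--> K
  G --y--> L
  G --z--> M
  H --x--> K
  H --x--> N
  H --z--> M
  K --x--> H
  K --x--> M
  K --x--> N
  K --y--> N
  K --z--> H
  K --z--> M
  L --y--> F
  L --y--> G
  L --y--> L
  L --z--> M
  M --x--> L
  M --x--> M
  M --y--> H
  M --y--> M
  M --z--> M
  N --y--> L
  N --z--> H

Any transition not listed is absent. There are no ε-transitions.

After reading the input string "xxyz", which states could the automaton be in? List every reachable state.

{H}

Start in {F}.
Read 'x': F→{G}; now {G}.
Read 'x': G→{K}; now {K}.
Read 'y': K→{N}; now {N}.
Read 'z': N→{H}; now {H}.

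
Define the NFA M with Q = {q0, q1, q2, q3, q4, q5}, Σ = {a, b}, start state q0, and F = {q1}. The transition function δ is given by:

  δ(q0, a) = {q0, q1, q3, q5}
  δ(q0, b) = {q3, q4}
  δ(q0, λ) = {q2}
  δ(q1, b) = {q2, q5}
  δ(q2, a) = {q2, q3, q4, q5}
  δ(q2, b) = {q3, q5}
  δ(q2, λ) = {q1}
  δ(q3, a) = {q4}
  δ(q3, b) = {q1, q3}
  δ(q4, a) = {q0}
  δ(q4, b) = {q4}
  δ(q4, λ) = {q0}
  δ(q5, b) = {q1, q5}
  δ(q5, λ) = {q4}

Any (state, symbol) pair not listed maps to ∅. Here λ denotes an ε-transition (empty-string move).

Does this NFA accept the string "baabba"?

Start: ε-closure({q0}) = {q0, q1, q2}.
Read 'b': q0→{q3, q4}, q1→{q2, q5}, q2→{q3, q5}; union {q2, q3, q4, q5}; ε-closure = {q0, q1, q2, q3, q4, q5}.
Read 'a': q0→{q0, q1, q3, q5}, q1→∅, q2→{q2, q3, q4, q5}, q3→{q4}, q4→{q0}, q5→∅; now {q0, q1, q2, q3, q4, q5}.
Read 'a': q0→{q0, q1, q3, q5}, q1→∅, q2→{q2, q3, q4, q5}, q3→{q4}, q4→{q0}, q5→∅; now {q0, q1, q2, q3, q4, q5}.
Read 'b': q0→{q3, q4}, q1→{q2, q5}, q2→{q3, q5}, q3→{q1, q3}, q4→{q4}, q5→{q1, q5}; union {q1, q2, q3, q4, q5}; ε-closure = {q0, q1, q2, q3, q4, q5}.
Read 'b': q0→{q3, q4}, q1→{q2, q5}, q2→{q3, q5}, q3→{q1, q3}, q4→{q4}, q5→{q1, q5}; union {q1, q2, q3, q4, q5}; ε-closure = {q0, q1, q2, q3, q4, q5}.
Read 'a': q0→{q0, q1, q3, q5}, q1→∅, q2→{q2, q3, q4, q5}, q3→{q4}, q4→{q0}, q5→∅; now {q0, q1, q2, q3, q4, q5}.
The final set {q0, q1, q2, q3, q4, q5} contains the accepting state q1.

Yes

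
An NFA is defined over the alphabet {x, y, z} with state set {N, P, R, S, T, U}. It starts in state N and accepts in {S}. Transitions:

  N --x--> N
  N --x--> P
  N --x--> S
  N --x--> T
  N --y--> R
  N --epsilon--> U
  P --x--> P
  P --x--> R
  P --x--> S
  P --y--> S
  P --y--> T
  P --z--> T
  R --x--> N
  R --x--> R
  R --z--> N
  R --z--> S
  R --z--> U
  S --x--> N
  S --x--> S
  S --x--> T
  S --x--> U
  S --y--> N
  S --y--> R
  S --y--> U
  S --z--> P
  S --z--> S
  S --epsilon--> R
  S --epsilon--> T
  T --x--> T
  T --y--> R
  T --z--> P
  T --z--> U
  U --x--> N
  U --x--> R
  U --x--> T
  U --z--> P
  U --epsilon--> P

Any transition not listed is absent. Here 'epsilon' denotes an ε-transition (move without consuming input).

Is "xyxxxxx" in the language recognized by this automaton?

Yes

Start: ε-closure({N}) = {N, P, U}.
Read 'x': {N, P, U} → {N, P, R, S, T, U}.
Read 'y': {N, P, R, S, T, U} → {N, P, R, S, T, U}.
Read 'x': {N, P, R, S, T, U} → {N, P, R, S, T, U}.
Read 'x': {N, P, R, S, T, U} → {N, P, R, S, T, U}.
Read 'x': {N, P, R, S, T, U} → {N, P, R, S, T, U}.
Read 'x': {N, P, R, S, T, U} → {N, P, R, S, T, U}.
Read 'x': {N, P, R, S, T, U} → {N, P, R, S, T, U}.
The final set {N, P, R, S, T, U} contains the accepting state S.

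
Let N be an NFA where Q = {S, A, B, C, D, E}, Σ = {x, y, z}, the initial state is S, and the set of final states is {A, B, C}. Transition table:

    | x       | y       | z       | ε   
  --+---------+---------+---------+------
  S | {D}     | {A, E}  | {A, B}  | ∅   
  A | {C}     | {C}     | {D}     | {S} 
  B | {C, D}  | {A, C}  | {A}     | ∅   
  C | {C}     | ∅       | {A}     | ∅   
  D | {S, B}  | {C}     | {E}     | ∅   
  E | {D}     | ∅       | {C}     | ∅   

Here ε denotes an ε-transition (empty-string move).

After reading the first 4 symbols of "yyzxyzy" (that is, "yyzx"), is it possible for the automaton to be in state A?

Start in {S}.
Read 'y': {S} → {S, A, E}.
Read 'y': {S, A, E} → {S, A, C, E}.
Read 'z': {S, A, C, E} → {S, A, B, C, D}.
Read 'x': {S, A, B, C, D} → {S, B, C, D}.
State A is not in {S, B, C, D}.

No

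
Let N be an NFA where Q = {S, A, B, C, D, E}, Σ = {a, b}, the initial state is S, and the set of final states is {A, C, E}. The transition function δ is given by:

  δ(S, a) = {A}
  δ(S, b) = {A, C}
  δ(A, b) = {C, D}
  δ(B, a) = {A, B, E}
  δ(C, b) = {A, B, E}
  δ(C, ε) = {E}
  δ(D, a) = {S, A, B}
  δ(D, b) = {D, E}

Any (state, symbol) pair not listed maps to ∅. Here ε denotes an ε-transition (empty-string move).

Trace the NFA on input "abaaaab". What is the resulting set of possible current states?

{C, D, E}

Start in {S}.
Read 'a': {S} → {A}.
Read 'b': {A} → {C, D, E}.
Read 'a': {C, D, E} → {S, A, B}.
Read 'a': {S, A, B} → {A, B, E}.
Read 'a': {A, B, E} → {A, B, E}.
Read 'a': {A, B, E} → {A, B, E}.
Read 'b': {A, B, E} → {C, D, E}.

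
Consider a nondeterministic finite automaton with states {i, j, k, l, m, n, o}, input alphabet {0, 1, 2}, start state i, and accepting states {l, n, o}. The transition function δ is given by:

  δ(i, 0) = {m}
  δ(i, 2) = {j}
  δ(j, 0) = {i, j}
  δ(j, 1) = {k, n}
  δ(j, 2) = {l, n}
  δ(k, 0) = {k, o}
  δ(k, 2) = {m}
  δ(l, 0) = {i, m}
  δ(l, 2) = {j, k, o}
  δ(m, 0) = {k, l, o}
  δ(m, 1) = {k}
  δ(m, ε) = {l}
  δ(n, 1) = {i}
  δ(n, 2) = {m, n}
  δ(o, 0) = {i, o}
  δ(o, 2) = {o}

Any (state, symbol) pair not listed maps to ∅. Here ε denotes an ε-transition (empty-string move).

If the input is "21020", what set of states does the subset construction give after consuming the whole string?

Start in {i}.
Read '2': i→{j}; now {j}.
Read '1': j→{k, n}; now {k, n}.
Read '0': k→{k, o}, n→∅; now {k, o}.
Read '2': k→{m}, o→{o}; union {m, o}; ε-closure = {l, m, o}.
Read '0': l→{i, m}, m→{k, l, o}, o→{i, o}; now {i, k, l, m, o}.

{i, k, l, m, o}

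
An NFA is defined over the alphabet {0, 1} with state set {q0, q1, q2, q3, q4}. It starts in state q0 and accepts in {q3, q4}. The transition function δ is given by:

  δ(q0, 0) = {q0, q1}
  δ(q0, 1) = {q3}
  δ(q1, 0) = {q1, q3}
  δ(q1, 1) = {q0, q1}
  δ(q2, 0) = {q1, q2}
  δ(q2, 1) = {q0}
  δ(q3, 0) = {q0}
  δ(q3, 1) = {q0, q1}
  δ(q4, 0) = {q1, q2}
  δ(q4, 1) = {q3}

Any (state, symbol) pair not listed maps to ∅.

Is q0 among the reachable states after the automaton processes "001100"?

Start in {q0}.
Read '0': q0→{q0, q1}; now {q0, q1}.
Read '0': q0→{q0, q1}, q1→{q1, q3}; now {q0, q1, q3}.
Read '1': q0→{q3}, q1→{q0, q1}, q3→{q0, q1}; now {q0, q1, q3}.
Read '1': q0→{q3}, q1→{q0, q1}, q3→{q0, q1}; now {q0, q1, q3}.
Read '0': q0→{q0, q1}, q1→{q1, q3}, q3→{q0}; now {q0, q1, q3}.
Read '0': q0→{q0, q1}, q1→{q1, q3}, q3→{q0}; now {q0, q1, q3}.
State q0 is in {q0, q1, q3}.

Yes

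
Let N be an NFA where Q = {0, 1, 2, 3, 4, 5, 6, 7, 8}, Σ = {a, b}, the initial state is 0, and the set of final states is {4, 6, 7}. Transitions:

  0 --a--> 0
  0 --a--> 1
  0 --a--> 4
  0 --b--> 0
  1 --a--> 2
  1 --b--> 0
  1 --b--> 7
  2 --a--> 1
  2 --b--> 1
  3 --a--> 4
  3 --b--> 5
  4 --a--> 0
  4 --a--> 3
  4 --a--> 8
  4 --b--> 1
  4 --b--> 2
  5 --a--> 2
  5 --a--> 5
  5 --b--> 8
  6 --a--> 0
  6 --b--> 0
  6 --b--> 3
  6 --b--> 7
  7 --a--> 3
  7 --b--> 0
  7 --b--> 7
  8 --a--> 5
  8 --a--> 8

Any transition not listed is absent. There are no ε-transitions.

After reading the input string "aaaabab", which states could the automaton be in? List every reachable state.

Start in {0}.
Read 'a': {0} → {0, 1, 4}.
Read 'a': {0, 1, 4} → {0, 1, 2, 3, 4, 8}.
Read 'a': {0, 1, 2, 3, 4, 8} → {0, 1, 2, 3, 4, 5, 8}.
Read 'a': {0, 1, 2, 3, 4, 5, 8} → {0, 1, 2, 3, 4, 5, 8}.
Read 'b': {0, 1, 2, 3, 4, 5, 8} → {0, 1, 2, 5, 7, 8}.
Read 'a': {0, 1, 2, 5, 7, 8} → {0, 1, 2, 3, 4, 5, 8}.
Read 'b': {0, 1, 2, 3, 4, 5, 8} → {0, 1, 2, 5, 7, 8}.

{0, 1, 2, 5, 7, 8}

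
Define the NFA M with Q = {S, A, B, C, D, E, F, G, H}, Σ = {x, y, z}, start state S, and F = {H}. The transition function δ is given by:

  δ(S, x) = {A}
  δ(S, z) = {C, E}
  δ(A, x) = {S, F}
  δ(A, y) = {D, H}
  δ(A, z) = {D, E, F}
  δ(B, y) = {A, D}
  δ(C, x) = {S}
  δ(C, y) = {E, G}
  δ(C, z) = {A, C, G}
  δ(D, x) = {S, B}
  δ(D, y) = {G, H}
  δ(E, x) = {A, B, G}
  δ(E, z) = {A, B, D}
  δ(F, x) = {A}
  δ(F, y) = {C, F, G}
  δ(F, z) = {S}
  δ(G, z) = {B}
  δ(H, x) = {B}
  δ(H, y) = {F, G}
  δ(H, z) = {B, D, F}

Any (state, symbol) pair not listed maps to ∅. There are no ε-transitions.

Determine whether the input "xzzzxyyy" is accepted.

Start in {S}.
Read 'x': S→{A}; now {A}.
Read 'z': A→{D, E, F}; now {D, E, F}.
Read 'z': D→∅, E→{A, B, D}, F→{S}; now {S, A, B, D}.
Read 'z': S→{C, E}, A→{D, E, F}, B→∅, D→∅; now {C, D, E, F}.
Read 'x': C→{S}, D→{S, B}, E→{A, B, G}, F→{A}; now {S, A, B, G}.
Read 'y': S→∅, A→{D, H}, B→{A, D}, G→∅; now {A, D, H}.
Read 'y': A→{D, H}, D→{G, H}, H→{F, G}; now {D, F, G, H}.
Read 'y': D→{G, H}, F→{C, F, G}, G→∅, H→{F, G}; now {C, F, G, H}.
The final set {C, F, G, H} contains the accepting state H.

Yes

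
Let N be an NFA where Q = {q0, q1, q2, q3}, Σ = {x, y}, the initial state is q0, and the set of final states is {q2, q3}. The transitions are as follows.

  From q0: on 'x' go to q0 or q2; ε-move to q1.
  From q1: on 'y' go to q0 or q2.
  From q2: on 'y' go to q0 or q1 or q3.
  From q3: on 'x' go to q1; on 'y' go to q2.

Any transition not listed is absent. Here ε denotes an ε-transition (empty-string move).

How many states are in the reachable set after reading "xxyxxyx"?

Start: ε-closure({q0}) = {q0, q1}.
Read 'x': {q0, q1} → {q0, q1, q2}.
Read 'x': {q0, q1, q2} → {q0, q1, q2}.
Read 'y': {q0, q1, q2} → {q0, q1, q2, q3}.
Read 'x': {q0, q1, q2, q3} → {q0, q1, q2}.
Read 'x': {q0, q1, q2} → {q0, q1, q2}.
Read 'y': {q0, q1, q2} → {q0, q1, q2, q3}.
Read 'x': {q0, q1, q2, q3} → {q0, q1, q2}.
That set has 3 states.

3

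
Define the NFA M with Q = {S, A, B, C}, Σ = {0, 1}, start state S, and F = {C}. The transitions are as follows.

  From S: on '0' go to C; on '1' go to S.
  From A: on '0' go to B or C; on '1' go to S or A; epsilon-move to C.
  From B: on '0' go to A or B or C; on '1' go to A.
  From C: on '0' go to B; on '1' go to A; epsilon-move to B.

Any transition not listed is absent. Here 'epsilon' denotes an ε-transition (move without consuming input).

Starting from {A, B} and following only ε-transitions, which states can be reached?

{A, B, C}

Begin with {A, B}.
ε-move A → C; add C.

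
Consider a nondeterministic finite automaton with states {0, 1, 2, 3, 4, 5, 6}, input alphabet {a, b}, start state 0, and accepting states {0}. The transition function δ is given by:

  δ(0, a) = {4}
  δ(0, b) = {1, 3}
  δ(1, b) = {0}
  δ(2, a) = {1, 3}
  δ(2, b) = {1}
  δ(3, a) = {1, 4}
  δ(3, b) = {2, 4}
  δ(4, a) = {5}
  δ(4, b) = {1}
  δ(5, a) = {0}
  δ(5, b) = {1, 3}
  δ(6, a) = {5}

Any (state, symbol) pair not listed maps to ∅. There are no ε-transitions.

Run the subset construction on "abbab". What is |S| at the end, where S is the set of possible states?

Start in {0}.
Read 'a': 0→{4}; now {4}.
Read 'b': 4→{1}; now {1}.
Read 'b': 1→{0}; now {0}.
Read 'a': 0→{4}; now {4}.
Read 'b': 4→{1}; now {1}.
That set has 1 state.

1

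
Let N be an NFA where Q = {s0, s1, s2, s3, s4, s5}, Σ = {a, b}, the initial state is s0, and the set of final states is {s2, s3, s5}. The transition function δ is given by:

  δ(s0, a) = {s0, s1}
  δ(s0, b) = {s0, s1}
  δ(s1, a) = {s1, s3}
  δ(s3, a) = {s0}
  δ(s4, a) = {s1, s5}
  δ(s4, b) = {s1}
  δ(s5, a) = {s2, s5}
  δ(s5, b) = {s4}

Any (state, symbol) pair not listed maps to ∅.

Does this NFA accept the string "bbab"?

No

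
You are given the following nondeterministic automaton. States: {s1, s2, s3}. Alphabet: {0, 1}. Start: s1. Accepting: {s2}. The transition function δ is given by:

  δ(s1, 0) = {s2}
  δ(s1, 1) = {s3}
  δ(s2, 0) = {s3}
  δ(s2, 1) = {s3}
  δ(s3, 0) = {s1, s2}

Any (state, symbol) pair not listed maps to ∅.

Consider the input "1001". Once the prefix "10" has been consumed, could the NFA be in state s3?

No

Start in {s1}.
Read '1': {s1} → {s3}.
Read '0': {s3} → {s1, s2}.
State s3 is not in {s1, s2}.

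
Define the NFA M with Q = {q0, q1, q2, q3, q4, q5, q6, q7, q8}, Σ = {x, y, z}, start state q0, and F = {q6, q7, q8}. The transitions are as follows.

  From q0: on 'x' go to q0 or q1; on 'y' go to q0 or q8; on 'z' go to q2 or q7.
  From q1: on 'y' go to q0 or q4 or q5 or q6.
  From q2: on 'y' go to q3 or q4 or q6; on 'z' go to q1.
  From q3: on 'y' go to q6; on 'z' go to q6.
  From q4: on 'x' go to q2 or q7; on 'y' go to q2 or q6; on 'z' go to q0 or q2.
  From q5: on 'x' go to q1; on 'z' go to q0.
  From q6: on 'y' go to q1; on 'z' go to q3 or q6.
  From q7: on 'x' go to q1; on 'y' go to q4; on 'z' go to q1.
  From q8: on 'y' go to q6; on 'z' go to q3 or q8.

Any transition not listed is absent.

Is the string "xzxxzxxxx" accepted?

Start in {q0}.
Read 'x': q0→{q0, q1}; now {q0, q1}.
Read 'z': q0→{q2, q7}, q1→∅; now {q2, q7}.
Read 'x': q2→∅, q7→{q1}; now {q1}.
Read 'x': q1→∅; now ∅.
The set is empty and remains empty for the remaining 5 symbols.
The final set ∅ contains no accepting state.

No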